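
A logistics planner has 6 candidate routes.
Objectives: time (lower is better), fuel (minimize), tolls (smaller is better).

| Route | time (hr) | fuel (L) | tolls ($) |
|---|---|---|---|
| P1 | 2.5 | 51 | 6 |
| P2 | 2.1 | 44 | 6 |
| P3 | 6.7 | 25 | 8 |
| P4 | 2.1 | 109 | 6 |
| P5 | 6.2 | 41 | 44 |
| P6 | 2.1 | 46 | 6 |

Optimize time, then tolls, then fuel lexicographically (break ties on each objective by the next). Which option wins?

First minimize time: best is 2.1, kept {P2, P4, P6}.
Then minimize tolls: best is 6, kept {P2, P4, P6}.
Then minimize fuel: best is 44, kept {P2}.

P2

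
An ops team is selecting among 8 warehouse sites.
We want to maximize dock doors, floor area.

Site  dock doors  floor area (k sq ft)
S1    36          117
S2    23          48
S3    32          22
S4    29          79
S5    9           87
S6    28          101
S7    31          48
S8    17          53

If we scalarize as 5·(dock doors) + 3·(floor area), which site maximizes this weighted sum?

S1: 5·36 + 3·117 = 531
S2: 5·23 + 3·48 = 259
S3: 5·32 + 3·22 = 226
S4: 5·29 + 3·79 = 382
S5: 5·9 + 3·87 = 306
S6: 5·28 + 3·101 = 443
S7: 5·31 + 3·48 = 299
S8: 5·17 + 3·53 = 244
Highest: S1 at 531.

S1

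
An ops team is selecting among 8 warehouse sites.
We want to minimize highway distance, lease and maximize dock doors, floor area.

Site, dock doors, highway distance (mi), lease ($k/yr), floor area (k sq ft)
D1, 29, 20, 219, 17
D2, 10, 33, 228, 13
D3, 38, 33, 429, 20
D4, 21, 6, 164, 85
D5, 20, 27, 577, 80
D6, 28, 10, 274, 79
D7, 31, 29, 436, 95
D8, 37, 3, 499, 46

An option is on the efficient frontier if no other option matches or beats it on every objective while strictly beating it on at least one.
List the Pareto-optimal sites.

D1: not dominated.
D2: dominated by D1 (dock doors 29≥10, highway distance 20≤33, lease 219≤228, floor area 17≥13).
D3: not dominated (best dock doors).
D4: not dominated (best lease).
D5: dominated by D4 (dock doors 21≥20, highway distance 6≤27, lease 164≤577, floor area 85≥80).
D6: not dominated.
D7: not dominated (best floor area).
D8: not dominated (best highway distance).

D1, D3, D4, D6, D7, D8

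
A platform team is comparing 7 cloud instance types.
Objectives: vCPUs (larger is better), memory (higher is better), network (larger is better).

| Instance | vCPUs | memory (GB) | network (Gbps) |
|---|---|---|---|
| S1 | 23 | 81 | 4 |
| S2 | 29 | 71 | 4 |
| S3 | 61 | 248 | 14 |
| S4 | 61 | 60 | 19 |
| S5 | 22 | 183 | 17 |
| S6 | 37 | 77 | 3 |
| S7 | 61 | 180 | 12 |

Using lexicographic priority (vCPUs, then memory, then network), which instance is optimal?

First maximize vCPUs: best is 61, kept {S3, S4, S7}.
Then maximize memory: best is 248, kept {S3}.

S3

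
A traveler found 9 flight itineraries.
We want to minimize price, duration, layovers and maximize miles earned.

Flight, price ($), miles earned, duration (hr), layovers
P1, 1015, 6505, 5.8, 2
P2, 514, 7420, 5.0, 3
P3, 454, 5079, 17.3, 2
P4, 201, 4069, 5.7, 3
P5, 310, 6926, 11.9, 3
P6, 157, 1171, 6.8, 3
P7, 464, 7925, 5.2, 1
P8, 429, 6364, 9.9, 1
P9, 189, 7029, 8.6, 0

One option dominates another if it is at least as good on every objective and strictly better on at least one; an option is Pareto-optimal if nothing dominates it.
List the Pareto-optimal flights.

P2, P4, P6, P7, P9

P1: dominated by P7 (price 464≤1015, miles earned 7925≥6505, duration 5.2≤5.8, layovers 1≤2).
P2: not dominated (best duration).
P3: dominated by P8 (price 429≤454, miles earned 6364≥5079, duration 9.9≤17.3, layovers 1≤2).
P4: not dominated.
P5: dominated by P9 (price 189≤310, miles earned 7029≥6926, duration 8.6≤11.9, layovers 0≤3).
P6: not dominated (best price).
P7: not dominated (best miles earned).
P8: dominated by P9 (price 189≤429, miles earned 7029≥6364, duration 8.6≤9.9, layovers 0≤1).
P9: not dominated (best layovers).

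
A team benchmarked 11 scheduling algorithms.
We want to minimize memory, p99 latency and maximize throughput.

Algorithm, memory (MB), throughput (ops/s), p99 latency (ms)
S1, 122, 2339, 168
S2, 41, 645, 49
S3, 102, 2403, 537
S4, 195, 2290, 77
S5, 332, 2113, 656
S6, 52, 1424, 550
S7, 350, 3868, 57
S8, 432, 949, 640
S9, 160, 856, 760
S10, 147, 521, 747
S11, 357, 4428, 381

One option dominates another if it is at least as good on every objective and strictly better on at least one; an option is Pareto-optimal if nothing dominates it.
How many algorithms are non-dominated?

S1: not dominated.
S2: not dominated (best memory).
S3: not dominated.
S4: not dominated.
S5: dominated by S1 (memory 122≤332, throughput 2339≥2113, p99 latency 168≤656).
S6: not dominated.
S7: not dominated.
S8: dominated by S1 (memory 122≤432, throughput 2339≥949, p99 latency 168≤640).
S9: dominated by S1 (memory 122≤160, throughput 2339≥856, p99 latency 168≤760).
S10: dominated by S1 (memory 122≤147, throughput 2339≥521, p99 latency 168≤747).
S11: not dominated (best throughput).
Pareto-optimal: S1, S2, S3, S4, S6, S7, S11 → 7.

7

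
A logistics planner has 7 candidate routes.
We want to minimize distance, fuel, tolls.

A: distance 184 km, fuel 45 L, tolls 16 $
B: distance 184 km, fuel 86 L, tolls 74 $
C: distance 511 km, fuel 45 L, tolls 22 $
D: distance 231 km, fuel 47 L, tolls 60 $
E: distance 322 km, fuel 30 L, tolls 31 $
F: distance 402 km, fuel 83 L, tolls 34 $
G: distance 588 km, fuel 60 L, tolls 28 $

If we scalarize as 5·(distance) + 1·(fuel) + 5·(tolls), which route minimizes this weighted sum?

A

A: 5·184 + 1·45 + 5·16 = 1045
B: 5·184 + 1·86 + 5·74 = 1376
C: 5·511 + 1·45 + 5·22 = 2710
D: 5·231 + 1·47 + 5·60 = 1502
E: 5·322 + 1·30 + 5·31 = 1795
F: 5·402 + 1·83 + 5·34 = 2263
G: 5·588 + 1·60 + 5·28 = 3140
Lowest: A at 1045.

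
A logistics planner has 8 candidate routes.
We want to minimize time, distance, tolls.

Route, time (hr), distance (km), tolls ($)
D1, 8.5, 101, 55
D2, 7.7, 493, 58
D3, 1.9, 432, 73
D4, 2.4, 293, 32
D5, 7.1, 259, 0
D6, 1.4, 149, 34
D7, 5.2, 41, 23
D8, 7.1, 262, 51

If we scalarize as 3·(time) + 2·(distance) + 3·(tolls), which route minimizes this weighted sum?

D1: 3·8.5 + 2·101 + 3·55 = 392.5
D2: 3·7.7 + 2·493 + 3·58 = 1183.1
D3: 3·1.9 + 2·432 + 3·73 = 1088.7
D4: 3·2.4 + 2·293 + 3·32 = 689.2
D5: 3·7.1 + 2·259 + 3·0 = 539.3
D6: 3·1.4 + 2·149 + 3·34 = 404.2
D7: 3·5.2 + 2·41 + 3·23 = 166.6
D8: 3·7.1 + 2·262 + 3·51 = 698.3
Lowest: D7 at 166.6.

D7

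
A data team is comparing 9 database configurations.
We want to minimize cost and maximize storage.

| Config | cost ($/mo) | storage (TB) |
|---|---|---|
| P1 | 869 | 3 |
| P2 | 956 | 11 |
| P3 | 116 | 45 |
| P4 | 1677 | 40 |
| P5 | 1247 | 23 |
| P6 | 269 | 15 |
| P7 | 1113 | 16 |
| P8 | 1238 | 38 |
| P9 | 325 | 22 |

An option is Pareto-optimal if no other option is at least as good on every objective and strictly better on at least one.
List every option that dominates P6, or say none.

P3: cost 116≤269, storage 45≥15 — dominates P6.
Others (P1, P2, P4, P5, P7, P8, P9) are each worse than P6 on at least one objective.

P3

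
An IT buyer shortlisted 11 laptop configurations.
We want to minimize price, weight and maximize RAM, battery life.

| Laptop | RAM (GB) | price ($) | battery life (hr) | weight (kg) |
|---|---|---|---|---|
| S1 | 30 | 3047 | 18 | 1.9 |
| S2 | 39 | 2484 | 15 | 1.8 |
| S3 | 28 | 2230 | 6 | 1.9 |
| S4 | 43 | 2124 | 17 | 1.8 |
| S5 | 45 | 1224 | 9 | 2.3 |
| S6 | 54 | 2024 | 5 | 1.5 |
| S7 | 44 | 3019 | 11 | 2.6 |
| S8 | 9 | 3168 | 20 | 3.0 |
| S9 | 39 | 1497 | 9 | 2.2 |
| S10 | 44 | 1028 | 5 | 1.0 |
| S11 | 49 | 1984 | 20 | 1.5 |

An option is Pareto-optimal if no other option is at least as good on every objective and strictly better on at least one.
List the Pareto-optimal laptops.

S1: dominated by S11 (RAM 49≥30, price 1984≤3047, battery life 20≥18, weight 1.5≤1.9).
S2: dominated by S4 (RAM 43≥39, price 2124≤2484, battery life 17≥15, weight 1.8≤1.8).
S3: dominated by S4 (RAM 43≥28, price 2124≤2230, battery life 17≥6, weight 1.8≤1.9).
S4: dominated by S11 (RAM 49≥43, price 1984≤2124, battery life 20≥17, weight 1.5≤1.8).
S5: not dominated.
S6: not dominated (best RAM).
S7: dominated by S11 (RAM 49≥44, price 1984≤3019, battery life 20≥11, weight 1.5≤2.6).
S8: dominated by S11 (RAM 49≥9, price 1984≤3168, battery life 20≥20, weight 1.5≤3.0).
S9: not dominated.
S10: not dominated (best price).
S11: not dominated.

S5, S6, S9, S10, S11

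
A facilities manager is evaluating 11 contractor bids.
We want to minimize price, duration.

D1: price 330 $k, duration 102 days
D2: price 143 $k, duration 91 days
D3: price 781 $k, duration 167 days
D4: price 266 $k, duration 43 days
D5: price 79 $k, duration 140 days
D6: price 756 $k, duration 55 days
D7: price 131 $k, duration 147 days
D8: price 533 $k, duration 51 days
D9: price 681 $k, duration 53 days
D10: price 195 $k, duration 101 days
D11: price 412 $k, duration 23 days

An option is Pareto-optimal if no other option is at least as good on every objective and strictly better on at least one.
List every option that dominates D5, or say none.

D1: worse on price (330 vs 79).
D2: worse on price (143 vs 79).
D3: worse on price (781 vs 79).
D4: worse on price (266 vs 79).
D6: worse on price (756 vs 79).
D7: worse on price (131 vs 79).
D8: worse on price (533 vs 79).
D9: worse on price (681 vs 79).
D10: worse on price (195 vs 79).
D11: worse on price (412 vs 79).
No option dominates D5.

none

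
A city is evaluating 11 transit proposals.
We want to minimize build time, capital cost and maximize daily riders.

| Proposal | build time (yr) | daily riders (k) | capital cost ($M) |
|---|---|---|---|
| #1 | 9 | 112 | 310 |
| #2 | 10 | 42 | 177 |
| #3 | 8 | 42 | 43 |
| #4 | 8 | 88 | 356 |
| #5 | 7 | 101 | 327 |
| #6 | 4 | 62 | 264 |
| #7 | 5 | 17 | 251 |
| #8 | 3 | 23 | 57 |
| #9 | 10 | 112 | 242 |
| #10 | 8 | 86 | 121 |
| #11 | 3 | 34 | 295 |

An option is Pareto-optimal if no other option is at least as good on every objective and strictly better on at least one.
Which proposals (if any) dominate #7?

#8

#8: build time 3≤5, daily riders 23≥17, capital cost 57≤251 — dominates #7.
Others (#1, #2, #3, #4, #5, #6, #9, #10, #11) are each worse than #7 on at least one objective.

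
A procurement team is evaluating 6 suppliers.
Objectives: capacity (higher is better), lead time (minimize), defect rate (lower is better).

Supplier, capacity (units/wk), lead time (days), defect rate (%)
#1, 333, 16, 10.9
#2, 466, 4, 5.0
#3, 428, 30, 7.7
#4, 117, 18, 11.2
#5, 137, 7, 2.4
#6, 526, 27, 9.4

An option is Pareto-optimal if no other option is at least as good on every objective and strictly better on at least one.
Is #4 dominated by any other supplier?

Yes

#1 vs #4: capacity 333≥117, lead time 16≤18, defect rate 10.9≤11.2 — #1 is at least as good on every objective and strictly better on at least one, so #1 dominates #4.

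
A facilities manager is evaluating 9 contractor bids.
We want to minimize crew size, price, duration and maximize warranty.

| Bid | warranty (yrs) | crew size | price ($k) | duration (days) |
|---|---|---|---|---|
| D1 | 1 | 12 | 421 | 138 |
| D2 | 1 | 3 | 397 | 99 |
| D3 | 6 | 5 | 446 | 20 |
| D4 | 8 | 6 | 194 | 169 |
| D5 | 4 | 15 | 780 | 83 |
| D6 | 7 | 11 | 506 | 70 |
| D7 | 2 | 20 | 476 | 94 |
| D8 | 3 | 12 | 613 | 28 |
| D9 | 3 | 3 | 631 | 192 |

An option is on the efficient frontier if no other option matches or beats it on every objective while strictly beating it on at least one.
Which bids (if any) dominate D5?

D3: warranty 6≥4, crew size 5≤15, price 446≤780, duration 20≤83 — dominates D5.
D6: warranty 7≥4, crew size 11≤15, price 506≤780, duration 70≤83 — dominates D5.
Others (D1, D2, D4, D7, D8, D9) are each worse than D5 on at least one objective.

D3, D6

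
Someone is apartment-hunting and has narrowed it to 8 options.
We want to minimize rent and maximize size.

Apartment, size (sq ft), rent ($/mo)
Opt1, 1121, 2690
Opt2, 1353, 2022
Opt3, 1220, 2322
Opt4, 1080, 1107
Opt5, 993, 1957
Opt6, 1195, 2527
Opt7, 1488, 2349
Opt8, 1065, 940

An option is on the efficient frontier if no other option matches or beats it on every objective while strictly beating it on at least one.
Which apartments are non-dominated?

Opt2, Opt4, Opt7, Opt8

Opt1: dominated by Opt2 (size 1353≥1121, rent 2022≤2690).
Opt2: not dominated.
Opt3: dominated by Opt2 (size 1353≥1220, rent 2022≤2322).
Opt4: not dominated.
Opt5: dominated by Opt4 (size 1080≥993, rent 1107≤1957).
Opt6: dominated by Opt2 (size 1353≥1195, rent 2022≤2527).
Opt7: not dominated (best size).
Opt8: not dominated (best rent).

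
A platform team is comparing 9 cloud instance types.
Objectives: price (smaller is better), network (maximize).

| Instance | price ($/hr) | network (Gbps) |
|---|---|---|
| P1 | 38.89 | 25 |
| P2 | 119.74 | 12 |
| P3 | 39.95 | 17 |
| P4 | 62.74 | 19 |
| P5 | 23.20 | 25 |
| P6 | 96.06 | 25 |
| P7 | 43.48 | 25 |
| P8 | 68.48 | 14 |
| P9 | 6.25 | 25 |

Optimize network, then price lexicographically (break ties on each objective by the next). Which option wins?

P9

First maximize network: best is 25, kept {P1, P5, P6, P7, P9}.
Then minimize price: best is 6.25, kept {P9}.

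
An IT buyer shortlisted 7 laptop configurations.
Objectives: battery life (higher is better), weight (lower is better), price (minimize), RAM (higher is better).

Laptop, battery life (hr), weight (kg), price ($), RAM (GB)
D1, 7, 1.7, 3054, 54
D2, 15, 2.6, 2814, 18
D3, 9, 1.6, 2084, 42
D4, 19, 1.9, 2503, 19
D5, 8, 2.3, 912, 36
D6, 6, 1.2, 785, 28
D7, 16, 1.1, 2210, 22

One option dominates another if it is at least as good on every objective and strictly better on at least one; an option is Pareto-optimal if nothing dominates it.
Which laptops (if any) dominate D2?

D4, D7

D4: battery life 19≥15, weight 1.9≤2.6, price 2503≤2814, RAM 19≥18 — dominates D2.
D7: battery life 16≥15, weight 1.1≤2.6, price 2210≤2814, RAM 22≥18 — dominates D2.
Others (D1, D3, D5, D6) are each worse than D2 on at least one objective.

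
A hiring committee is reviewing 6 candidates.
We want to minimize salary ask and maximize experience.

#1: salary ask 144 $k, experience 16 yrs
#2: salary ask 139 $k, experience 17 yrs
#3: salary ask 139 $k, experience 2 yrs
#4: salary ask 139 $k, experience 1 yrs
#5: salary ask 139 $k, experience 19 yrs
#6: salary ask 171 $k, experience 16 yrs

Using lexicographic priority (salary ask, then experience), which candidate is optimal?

First minimize salary ask: best is 139, kept {#2, #3, #4, #5}.
Then maximize experience: best is 19, kept {#5}.

#5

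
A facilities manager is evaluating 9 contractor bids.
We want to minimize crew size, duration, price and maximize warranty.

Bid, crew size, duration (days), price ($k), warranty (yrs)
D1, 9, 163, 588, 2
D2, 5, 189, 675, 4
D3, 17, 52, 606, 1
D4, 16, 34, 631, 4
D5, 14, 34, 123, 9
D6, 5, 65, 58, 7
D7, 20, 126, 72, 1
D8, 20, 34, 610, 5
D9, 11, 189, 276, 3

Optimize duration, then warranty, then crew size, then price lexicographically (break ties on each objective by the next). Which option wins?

First minimize duration: best is 34, kept {D4, D5, D8}.
Then maximize warranty: best is 9, kept {D5}.

D5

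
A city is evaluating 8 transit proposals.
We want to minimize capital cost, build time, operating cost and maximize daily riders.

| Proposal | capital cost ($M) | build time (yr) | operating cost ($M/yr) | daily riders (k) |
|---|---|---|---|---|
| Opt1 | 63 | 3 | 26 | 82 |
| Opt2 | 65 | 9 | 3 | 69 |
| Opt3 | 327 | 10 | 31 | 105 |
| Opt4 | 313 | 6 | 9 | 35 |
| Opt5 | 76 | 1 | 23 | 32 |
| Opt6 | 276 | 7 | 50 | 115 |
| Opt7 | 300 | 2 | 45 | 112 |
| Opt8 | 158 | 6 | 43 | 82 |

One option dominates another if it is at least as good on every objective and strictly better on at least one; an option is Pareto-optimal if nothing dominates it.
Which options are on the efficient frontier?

Opt1: not dominated (best capital cost).
Opt2: not dominated (best operating cost).
Opt3: not dominated.
Opt4: not dominated.
Opt5: not dominated (best build time).
Opt6: not dominated (best daily riders).
Opt7: not dominated.
Opt8: dominated by Opt1 (capital cost 63≤158, build time 3≤6, operating cost 26≤43, daily riders 82≥82).

Opt1, Opt2, Opt3, Opt4, Opt5, Opt6, Opt7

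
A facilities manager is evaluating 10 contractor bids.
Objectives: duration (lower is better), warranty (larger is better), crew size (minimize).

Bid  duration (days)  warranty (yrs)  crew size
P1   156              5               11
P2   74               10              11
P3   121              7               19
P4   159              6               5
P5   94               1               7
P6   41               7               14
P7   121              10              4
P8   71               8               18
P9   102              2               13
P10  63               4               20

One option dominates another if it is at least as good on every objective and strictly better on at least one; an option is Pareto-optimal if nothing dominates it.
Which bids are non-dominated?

P1: dominated by P2 (duration 74≤156, warranty 10≥5, crew size 11≤11).
P2: not dominated.
P3: dominated by P2 (duration 74≤121, warranty 10≥7, crew size 11≤19).
P4: dominated by P7 (duration 121≤159, warranty 10≥6, crew size 4≤5).
P5: not dominated.
P6: not dominated (best duration).
P7: not dominated (best crew size).
P8: not dominated.
P9: dominated by P2 (duration 74≤102, warranty 10≥2, crew size 11≤13).
P10: dominated by P6 (duration 41≤63, warranty 7≥4, crew size 14≤20).

P2, P5, P6, P7, P8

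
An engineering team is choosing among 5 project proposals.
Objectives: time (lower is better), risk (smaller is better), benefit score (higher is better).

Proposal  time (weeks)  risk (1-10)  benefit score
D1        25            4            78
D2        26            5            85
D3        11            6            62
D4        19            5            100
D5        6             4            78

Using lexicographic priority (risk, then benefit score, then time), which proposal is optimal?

First minimize risk: best is 4, kept {D1, D5}.
Then maximize benefit score: best is 78, kept {D1, D5}.
Then minimize time: best is 6, kept {D5}.

D5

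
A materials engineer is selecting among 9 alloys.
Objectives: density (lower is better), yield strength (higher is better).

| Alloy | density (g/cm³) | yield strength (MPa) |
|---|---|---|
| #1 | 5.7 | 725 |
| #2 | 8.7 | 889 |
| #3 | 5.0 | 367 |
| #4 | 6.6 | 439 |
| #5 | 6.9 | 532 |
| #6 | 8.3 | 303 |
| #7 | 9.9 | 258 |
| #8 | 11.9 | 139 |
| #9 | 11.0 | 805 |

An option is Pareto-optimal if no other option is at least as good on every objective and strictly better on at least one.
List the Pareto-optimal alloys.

#1: not dominated.
#2: not dominated (best yield strength).
#3: not dominated (best density).
#4: dominated by #1 (density 5.7≤6.6, yield strength 725≥439).
#5: dominated by #1 (density 5.7≤6.9, yield strength 725≥532).
#6: dominated by #1 (density 5.7≤8.3, yield strength 725≥303).
#7: dominated by #1 (density 5.7≤9.9, yield strength 725≥258).
#8: dominated by #1 (density 5.7≤11.9, yield strength 725≥139).
#9: dominated by #2 (density 8.7≤11.0, yield strength 889≥805).

#1, #2, #3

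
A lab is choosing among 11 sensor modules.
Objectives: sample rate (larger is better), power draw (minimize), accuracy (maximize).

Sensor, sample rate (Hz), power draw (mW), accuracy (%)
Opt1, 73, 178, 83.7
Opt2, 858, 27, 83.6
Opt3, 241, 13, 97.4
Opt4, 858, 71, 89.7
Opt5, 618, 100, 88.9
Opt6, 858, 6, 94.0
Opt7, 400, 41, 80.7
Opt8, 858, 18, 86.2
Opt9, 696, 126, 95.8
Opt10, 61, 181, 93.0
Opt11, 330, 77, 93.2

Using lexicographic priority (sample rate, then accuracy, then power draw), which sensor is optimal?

First maximize sample rate: best is 858, kept {Opt2, Opt4, Opt6, Opt8}.
Then maximize accuracy: best is 94.0, kept {Opt6}.

Opt6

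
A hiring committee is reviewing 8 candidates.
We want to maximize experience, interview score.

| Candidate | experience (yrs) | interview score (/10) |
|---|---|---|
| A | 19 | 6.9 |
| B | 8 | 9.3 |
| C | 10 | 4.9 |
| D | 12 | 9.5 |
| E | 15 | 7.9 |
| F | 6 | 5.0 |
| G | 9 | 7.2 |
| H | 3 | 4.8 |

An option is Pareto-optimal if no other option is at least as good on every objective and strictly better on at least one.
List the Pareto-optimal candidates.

A: not dominated (best experience).
B: dominated by D (experience 12≥8, interview score 9.5≥9.3).
C: dominated by A (experience 19≥10, interview score 6.9≥4.9).
D: not dominated (best interview score).
E: not dominated.
F: dominated by A (experience 19≥6, interview score 6.9≥5.0).
G: dominated by D (experience 12≥9, interview score 9.5≥7.2).
H: dominated by A (experience 19≥3, interview score 6.9≥4.8).

A, D, E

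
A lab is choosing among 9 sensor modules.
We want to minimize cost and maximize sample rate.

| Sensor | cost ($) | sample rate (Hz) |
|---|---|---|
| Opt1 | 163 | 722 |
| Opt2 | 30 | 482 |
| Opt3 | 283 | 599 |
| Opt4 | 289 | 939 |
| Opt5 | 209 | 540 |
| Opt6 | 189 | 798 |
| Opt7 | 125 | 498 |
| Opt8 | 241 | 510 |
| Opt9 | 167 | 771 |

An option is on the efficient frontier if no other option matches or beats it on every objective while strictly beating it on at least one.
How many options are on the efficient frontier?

6

Opt1: not dominated.
Opt2: not dominated (best cost).
Opt3: dominated by Opt1 (cost 163≤283, sample rate 722≥599).
Opt4: not dominated (best sample rate).
Opt5: dominated by Opt1 (cost 163≤209, sample rate 722≥540).
Opt6: not dominated.
Opt7: not dominated.
Opt8: dominated by Opt1 (cost 163≤241, sample rate 722≥510).
Opt9: not dominated.
Pareto-optimal: Opt1, Opt2, Opt4, Opt6, Opt7, Opt9 → 6.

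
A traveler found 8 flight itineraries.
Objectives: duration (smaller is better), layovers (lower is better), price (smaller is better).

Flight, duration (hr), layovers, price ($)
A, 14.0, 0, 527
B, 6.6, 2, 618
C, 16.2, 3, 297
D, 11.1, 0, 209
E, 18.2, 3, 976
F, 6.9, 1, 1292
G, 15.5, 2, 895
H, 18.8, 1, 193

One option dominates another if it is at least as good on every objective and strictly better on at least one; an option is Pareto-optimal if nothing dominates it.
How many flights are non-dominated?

4

A: dominated by D (duration 11.1≤14.0, layovers 0≤0, price 209≤527).
B: not dominated (best duration).
C: dominated by D (duration 11.1≤16.2, layovers 0≤3, price 209≤297).
D: not dominated.
E: dominated by A (duration 14.0≤18.2, layovers 0≤3, price 527≤976).
F: not dominated.
G: dominated by A (duration 14.0≤15.5, layovers 0≤2, price 527≤895).
H: not dominated (best price).
Pareto-optimal: B, D, F, H → 4.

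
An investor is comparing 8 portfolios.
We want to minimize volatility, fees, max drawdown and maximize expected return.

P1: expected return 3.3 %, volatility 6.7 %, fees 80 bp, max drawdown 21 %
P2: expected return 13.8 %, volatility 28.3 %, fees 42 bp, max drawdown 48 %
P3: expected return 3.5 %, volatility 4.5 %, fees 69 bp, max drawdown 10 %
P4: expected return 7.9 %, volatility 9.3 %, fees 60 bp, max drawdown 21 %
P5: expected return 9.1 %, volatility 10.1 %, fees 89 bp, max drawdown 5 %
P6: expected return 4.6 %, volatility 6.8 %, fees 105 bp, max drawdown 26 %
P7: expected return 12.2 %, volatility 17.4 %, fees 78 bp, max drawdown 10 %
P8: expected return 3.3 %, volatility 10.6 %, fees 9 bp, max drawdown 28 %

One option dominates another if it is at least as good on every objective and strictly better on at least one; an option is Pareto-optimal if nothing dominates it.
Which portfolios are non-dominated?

P1: dominated by P3 (expected return 3.5≥3.3, volatility 4.5≤6.7, fees 69≤80, max drawdown 10≤21).
P2: not dominated (best expected return).
P3: not dominated (best volatility).
P4: not dominated.
P5: not dominated (best max drawdown).
P6: not dominated.
P7: not dominated.
P8: not dominated (best fees).

P2, P3, P4, P5, P6, P7, P8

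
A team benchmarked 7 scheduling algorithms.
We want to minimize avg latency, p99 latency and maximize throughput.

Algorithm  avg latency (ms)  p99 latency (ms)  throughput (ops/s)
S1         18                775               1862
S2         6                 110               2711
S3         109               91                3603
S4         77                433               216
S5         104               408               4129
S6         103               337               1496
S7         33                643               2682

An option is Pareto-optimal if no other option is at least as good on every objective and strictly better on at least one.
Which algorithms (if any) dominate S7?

S2

S2: avg latency 6≤33, p99 latency 110≤643, throughput 2711≥2682 — dominates S7.
Others (S1, S3, S4, S5, S6) are each worse than S7 on at least one objective.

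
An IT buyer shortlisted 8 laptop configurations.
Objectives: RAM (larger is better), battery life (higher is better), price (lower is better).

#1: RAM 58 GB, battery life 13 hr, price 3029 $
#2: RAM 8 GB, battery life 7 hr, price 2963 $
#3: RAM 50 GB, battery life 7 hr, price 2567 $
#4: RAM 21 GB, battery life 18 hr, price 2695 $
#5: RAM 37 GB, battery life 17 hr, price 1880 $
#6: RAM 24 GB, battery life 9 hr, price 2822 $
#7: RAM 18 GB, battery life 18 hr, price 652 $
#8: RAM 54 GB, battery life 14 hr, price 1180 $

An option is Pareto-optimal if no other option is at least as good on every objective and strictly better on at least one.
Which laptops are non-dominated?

#1: not dominated (best RAM).
#2: dominated by #3 (RAM 50≥8, battery life 7≥7, price 2567≤2963).
#3: dominated by #8 (RAM 54≥50, battery life 14≥7, price 1180≤2567).
#4: not dominated.
#5: not dominated.
#6: dominated by #5 (RAM 37≥24, battery life 17≥9, price 1880≤2822).
#7: not dominated (best price).
#8: not dominated.

#1, #4, #5, #7, #8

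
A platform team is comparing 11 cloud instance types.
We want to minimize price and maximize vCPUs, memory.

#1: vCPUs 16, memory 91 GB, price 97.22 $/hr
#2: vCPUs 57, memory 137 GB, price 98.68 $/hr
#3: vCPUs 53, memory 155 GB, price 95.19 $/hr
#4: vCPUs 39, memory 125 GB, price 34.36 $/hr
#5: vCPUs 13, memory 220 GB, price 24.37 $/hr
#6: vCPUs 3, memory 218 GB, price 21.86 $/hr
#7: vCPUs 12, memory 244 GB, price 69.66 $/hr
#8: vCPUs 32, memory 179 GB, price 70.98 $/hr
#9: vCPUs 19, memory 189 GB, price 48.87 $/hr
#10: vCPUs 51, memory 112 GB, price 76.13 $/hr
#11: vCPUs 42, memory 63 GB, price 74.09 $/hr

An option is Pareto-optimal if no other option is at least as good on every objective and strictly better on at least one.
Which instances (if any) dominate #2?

#1: worse on vCPUs (16 vs 57).
#3: worse on vCPUs (53 vs 57).
#4: worse on vCPUs (39 vs 57).
#5: worse on vCPUs (13 vs 57).
#6: worse on vCPUs (3 vs 57).
#7: worse on vCPUs (12 vs 57).
#8: worse on vCPUs (32 vs 57).
#9: worse on vCPUs (19 vs 57).
#10: worse on vCPUs (51 vs 57).
#11: worse on vCPUs (42 vs 57).
No option dominates #2.

none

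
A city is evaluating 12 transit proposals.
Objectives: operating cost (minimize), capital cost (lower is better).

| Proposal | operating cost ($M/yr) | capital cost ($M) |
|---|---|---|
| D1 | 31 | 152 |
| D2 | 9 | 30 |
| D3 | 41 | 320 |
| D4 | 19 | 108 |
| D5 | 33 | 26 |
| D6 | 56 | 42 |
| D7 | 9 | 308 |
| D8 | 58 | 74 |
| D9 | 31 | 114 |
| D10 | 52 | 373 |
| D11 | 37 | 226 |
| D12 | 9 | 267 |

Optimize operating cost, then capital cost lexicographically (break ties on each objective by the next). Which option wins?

D2

First minimize operating cost: best is 9, kept {D2, D7, D12}.
Then minimize capital cost: best is 30, kept {D2}.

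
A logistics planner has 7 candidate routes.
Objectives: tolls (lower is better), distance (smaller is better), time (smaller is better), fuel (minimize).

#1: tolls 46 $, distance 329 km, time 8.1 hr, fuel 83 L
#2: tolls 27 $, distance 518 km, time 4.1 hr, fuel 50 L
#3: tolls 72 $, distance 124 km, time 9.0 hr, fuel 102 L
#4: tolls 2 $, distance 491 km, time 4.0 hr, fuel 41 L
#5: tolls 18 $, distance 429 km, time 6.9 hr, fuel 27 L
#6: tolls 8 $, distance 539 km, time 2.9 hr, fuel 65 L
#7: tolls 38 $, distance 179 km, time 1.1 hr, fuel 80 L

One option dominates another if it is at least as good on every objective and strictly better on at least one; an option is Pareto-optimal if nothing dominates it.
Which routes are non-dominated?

#3, #4, #5, #6, #7

#1: dominated by #7 (tolls 38≤46, distance 179≤329, time 1.1≤8.1, fuel 80≤83).
#2: dominated by #4 (tolls 2≤27, distance 491≤518, time 4.0≤4.1, fuel 41≤50).
#3: not dominated (best distance).
#4: not dominated (best tolls).
#5: not dominated (best fuel).
#6: not dominated.
#7: not dominated (best time).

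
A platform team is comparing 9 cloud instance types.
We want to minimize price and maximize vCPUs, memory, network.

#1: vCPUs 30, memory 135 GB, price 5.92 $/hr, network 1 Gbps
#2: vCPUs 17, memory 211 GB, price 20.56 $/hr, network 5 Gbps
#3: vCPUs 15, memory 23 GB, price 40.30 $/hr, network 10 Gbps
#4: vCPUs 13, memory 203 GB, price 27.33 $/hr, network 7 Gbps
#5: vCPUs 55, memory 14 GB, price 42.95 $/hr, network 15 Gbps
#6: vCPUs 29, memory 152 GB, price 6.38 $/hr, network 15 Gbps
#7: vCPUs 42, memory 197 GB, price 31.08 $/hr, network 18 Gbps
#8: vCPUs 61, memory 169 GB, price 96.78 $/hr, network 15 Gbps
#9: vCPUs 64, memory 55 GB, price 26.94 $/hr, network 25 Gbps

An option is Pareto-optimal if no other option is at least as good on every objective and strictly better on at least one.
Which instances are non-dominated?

#1, #2, #4, #6, #7, #8, #9

#1: not dominated (best price).
#2: not dominated (best memory).
#3: dominated by #6 (vCPUs 29≥15, memory 152≥23, price 6.38≤40.30, network 15≥10).
#4: not dominated.
#5: dominated by #9 (vCPUs 64≥55, memory 55≥14, price 26.94≤42.95, network 25≥15).
#6: not dominated.
#7: not dominated.
#8: not dominated.
#9: not dominated (best vCPUs).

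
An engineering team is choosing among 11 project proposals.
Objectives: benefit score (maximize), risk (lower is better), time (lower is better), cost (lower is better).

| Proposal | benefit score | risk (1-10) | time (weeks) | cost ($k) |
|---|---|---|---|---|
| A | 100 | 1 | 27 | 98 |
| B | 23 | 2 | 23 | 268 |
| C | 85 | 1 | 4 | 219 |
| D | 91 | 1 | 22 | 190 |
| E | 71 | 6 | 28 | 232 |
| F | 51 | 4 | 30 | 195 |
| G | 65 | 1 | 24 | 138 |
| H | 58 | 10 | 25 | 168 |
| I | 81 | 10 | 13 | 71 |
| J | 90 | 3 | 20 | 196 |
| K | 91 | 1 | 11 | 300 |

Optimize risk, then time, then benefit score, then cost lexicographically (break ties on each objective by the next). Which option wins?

C

First minimize risk: best is 1, kept {A, C, D, G, K}.
Then minimize time: best is 4, kept {C}.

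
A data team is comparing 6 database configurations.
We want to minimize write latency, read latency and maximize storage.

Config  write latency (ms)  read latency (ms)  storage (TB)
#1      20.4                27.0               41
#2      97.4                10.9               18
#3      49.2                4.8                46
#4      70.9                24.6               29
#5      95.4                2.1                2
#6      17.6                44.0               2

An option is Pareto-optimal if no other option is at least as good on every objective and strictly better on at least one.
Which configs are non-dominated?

#1, #3, #5, #6

#1: not dominated.
#2: dominated by #3 (write latency 49.2≤97.4, read latency 4.8≤10.9, storage 46≥18).
#3: not dominated (best storage).
#4: dominated by #3 (write latency 49.2≤70.9, read latency 4.8≤24.6, storage 46≥29).
#5: not dominated (best read latency).
#6: not dominated (best write latency).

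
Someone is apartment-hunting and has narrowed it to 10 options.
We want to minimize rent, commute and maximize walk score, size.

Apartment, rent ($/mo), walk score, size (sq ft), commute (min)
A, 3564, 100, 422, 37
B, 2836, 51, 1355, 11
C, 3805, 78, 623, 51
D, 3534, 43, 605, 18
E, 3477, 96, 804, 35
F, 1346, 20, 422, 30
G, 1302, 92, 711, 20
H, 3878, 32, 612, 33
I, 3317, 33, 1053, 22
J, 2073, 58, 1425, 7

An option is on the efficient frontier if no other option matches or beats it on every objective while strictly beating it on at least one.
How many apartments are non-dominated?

A: not dominated (best walk score).
B: dominated by J (rent 2073≤2836, walk score 58≥51, size 1425≥1355, commute 7≤11).
C: dominated by E (rent 3477≤3805, walk score 96≥78, size 804≥623, commute 35≤51).
D: dominated by B (rent 2836≤3534, walk score 51≥43, size 1355≥605, commute 11≤18).
E: not dominated.
F: dominated by G (rent 1302≤1346, walk score 92≥20, size 711≥422, commute 20≤30).
G: not dominated (best rent).
H: dominated by B (rent 2836≤3878, walk score 51≥32, size 1355≥612, commute 11≤33).
I: dominated by B (rent 2836≤3317, walk score 51≥33, size 1355≥1053, commute 11≤22).
J: not dominated (best size).
Pareto-optimal: A, E, G, J → 4.

4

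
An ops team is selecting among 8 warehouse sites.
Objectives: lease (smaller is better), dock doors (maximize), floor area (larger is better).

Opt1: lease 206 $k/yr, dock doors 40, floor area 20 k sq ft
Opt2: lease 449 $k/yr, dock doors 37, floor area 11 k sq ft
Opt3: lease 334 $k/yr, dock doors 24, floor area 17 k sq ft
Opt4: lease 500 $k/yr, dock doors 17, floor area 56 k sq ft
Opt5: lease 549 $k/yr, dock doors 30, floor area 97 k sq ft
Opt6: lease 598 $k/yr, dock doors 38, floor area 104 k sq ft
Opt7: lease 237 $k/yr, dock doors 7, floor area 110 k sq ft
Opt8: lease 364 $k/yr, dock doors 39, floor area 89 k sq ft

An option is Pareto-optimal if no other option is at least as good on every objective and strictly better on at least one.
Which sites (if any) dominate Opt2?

Opt1: lease 206≤449, dock doors 40≥37, floor area 20≥11 — dominates Opt2.
Opt8: lease 364≤449, dock doors 39≥37, floor area 89≥11 — dominates Opt2.
Others (Opt3, Opt4, Opt5, Opt6, Opt7) are each worse than Opt2 on at least one objective.

Opt1, Opt8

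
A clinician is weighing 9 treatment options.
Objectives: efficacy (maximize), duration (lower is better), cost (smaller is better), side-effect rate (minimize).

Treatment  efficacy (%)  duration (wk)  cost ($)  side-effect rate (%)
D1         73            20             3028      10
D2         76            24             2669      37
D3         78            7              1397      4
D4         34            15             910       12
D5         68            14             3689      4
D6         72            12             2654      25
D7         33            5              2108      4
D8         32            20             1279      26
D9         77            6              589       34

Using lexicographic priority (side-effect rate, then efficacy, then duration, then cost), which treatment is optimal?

First minimize side-effect rate: best is 4, kept {D3, D5, D7}.
Then maximize efficacy: best is 78, kept {D3}.

D3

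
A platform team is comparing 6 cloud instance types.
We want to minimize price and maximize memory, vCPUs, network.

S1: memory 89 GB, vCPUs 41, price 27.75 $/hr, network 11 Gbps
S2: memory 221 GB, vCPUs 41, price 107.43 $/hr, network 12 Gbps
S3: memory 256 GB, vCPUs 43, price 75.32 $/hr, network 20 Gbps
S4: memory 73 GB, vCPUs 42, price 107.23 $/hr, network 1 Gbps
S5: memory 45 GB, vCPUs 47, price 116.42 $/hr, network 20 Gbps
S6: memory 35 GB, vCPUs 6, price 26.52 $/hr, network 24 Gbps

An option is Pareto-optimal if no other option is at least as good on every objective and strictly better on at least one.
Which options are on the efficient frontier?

S1: not dominated.
S2: dominated by S3 (memory 256≥221, vCPUs 43≥41, price 75.32≤107.43, network 20≥12).
S3: not dominated (best memory).
S4: dominated by S3 (memory 256≥73, vCPUs 43≥42, price 75.32≤107.23, network 20≥1).
S5: not dominated (best vCPUs).
S6: not dominated (best price).

S1, S3, S5, S6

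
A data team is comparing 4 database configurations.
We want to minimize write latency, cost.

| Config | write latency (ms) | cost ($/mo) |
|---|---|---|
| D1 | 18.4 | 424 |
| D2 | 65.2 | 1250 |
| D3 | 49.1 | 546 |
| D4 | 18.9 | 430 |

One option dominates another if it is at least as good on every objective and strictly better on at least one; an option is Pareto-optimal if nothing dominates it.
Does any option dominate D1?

No

D2: worse on write latency (65.2 vs 18.4).
D3: worse on write latency (49.1 vs 18.4).
D4: worse on write latency (18.9 vs 18.4).
No option is at least as good as D1 on every objective and strictly better on one.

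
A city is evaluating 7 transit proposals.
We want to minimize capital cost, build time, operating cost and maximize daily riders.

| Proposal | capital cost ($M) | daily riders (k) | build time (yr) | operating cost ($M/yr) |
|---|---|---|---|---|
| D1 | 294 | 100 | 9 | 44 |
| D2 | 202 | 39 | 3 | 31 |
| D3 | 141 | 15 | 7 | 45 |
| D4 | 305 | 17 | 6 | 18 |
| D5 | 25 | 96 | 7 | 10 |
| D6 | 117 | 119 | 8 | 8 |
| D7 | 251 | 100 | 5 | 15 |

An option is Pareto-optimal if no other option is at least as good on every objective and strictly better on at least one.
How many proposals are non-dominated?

D1: dominated by D6 (capital cost 117≤294, daily riders 119≥100, build time 8≤9, operating cost 8≤44).
D2: not dominated (best build time).
D3: dominated by D5 (capital cost 25≤141, daily riders 96≥15, build time 7≤7, operating cost 10≤45).
D4: dominated by D7 (capital cost 251≤305, daily riders 100≥17, build time 5≤6, operating cost 15≤18).
D5: not dominated (best capital cost).
D6: not dominated (best daily riders).
D7: not dominated.
Pareto-optimal: D2, D5, D6, D7 → 4.

4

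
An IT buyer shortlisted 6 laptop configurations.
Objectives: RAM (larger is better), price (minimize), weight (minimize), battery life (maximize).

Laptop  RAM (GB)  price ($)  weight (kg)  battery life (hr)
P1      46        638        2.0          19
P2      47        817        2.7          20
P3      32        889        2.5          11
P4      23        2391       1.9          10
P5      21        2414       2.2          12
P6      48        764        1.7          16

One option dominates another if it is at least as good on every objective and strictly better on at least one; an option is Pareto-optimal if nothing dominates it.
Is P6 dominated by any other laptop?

No

P1: worse on RAM (46 vs 48).
P2: worse on RAM (47 vs 48).
P3: worse on RAM (32 vs 48).
P4: worse on RAM (23 vs 48).
P5: worse on RAM (21 vs 48).
No option is at least as good as P6 on every objective and strictly better on one.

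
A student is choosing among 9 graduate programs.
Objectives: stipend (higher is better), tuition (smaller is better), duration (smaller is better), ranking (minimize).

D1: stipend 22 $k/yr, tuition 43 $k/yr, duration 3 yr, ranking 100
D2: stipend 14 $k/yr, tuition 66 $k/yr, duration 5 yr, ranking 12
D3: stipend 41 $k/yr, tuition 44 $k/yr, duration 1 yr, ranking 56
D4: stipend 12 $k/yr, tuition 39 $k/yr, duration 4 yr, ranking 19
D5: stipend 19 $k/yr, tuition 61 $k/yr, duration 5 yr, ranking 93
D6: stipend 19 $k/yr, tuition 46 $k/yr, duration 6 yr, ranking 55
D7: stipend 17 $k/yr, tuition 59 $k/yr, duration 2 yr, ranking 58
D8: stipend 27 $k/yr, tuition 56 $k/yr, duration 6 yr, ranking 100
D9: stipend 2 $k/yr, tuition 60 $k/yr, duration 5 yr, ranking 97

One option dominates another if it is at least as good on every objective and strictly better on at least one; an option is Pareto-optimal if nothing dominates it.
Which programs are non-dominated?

D1: not dominated.
D2: not dominated (best ranking).
D3: not dominated (best stipend).
D4: not dominated (best tuition).
D5: dominated by D3 (stipend 41≥19, tuition 44≤61, duration 1≤5, ranking 56≤93).
D6: not dominated.
D7: dominated by D3 (stipend 41≥17, tuition 44≤59, duration 1≤2, ranking 56≤58).
D8: dominated by D3 (stipend 41≥27, tuition 44≤56, duration 1≤6, ranking 56≤100).
D9: dominated by D3 (stipend 41≥2, tuition 44≤60, duration 1≤5, ranking 56≤97).

D1, D2, D3, D4, D6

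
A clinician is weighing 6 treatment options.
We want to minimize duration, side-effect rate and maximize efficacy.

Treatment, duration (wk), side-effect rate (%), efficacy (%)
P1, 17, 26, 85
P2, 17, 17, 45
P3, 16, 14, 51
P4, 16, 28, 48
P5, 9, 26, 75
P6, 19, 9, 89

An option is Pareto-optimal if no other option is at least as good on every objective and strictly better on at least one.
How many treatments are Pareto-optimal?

P1: not dominated.
P2: dominated by P3 (duration 16≤17, side-effect rate 14≤17, efficacy 51≥45).
P3: not dominated.
P4: dominated by P3 (duration 16≤16, side-effect rate 14≤28, efficacy 51≥48).
P5: not dominated (best duration).
P6: not dominated (best side-effect rate).
Pareto-optimal: P1, P3, P5, P6 → 4.

4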